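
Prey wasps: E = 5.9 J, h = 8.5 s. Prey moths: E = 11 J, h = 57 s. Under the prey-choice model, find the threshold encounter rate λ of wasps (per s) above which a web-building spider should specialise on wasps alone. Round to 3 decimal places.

At the threshold, the rate on wasps alone equals the profitability of moths: λ·5.9/(1 + λ·8.5) = 11/57 = 0.193.
Rearranging, λ(5.9 − 0.193×8.5) = 0.193, so λ = 0.193/4.26 = 0.0453 per s.

0.045 per s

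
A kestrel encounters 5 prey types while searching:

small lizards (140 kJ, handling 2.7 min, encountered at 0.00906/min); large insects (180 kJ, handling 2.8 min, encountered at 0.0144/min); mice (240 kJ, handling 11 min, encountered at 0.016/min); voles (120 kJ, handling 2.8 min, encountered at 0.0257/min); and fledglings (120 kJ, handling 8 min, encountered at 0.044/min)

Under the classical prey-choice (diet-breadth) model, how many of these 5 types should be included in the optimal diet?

5

Profitabilities (E/h, kJ/min): large insects 64.3, small lizards 51.9, voles 42.9, mice 21.8, fledglings 15. Add prey in this order while the next type's profitability exceeds the intake rate on those already taken.
Rate on top 1: 2.492. small lizards: 51.9 > 2.492 → include.
Rate on top 2: 3.626. voles: 42.9 > 3.626 → include.
Rate on top 3: 6.109. mice: 21.8 > 6.109 → include.
Rate on top 4: 8.215. fledglings: 15 > 8.215 → include.
Optimal diet: large insects, small lizards, voles, mice, fledglings — 5 of 5 types.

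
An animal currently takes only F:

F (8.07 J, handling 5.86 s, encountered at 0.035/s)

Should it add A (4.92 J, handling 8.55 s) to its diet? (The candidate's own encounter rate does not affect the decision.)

Current rate: (0.035×8.07)/(1 + 0.035×5.86) = 0.2344 J/s.
A: E/h = 4.92/8.55 = 0.5754 J/s.
0.5754 > 0.2344, so adding A raises the average — include it.

Yes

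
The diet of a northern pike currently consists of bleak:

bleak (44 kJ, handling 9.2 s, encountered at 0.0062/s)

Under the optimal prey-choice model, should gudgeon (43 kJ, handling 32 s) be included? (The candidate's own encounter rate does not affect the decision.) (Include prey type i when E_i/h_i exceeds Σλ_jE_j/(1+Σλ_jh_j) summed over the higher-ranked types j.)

Intake rate on the current diet: R = (0.0062×44) / (1 + 0.0062×9.2) = 0.2728/1.057 = 0.2581 kJ/s.
Profitability of gudgeon: 43/32 = 1.344 kJ/s.
1.344 > 0.2581, so adding gudgeon raises the average — include it.

Yes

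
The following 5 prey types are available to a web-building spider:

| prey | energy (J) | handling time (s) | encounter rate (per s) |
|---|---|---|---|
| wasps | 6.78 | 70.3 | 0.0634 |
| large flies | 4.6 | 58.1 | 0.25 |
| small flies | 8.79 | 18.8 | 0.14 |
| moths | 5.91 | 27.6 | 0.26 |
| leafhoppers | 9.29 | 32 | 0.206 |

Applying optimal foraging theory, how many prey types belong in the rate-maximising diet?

1

Profitabilities (E/h, J/s): small flies 0.468, leafhoppers 0.29, moths 0.214, wasps 0.0964, large flies 0.0792. Add prey in this order while the next type's profitability exceeds the intake rate on those already taken.
Rate on top 1: 0.3388. leafhoppers: 0.29 < 0.3388 → exclude; stop.
Optimal diet: small flies — 1 of 5 types.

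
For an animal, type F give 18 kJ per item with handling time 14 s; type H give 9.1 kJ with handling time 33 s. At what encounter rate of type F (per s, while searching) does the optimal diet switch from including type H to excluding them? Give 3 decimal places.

0.020 per s

Drop type H once their profitability E₂/h₂ falls below the rate achievable on type F alone: E₂/h₂ = λE₁/(1 + λh₁).
Solve for λ: λE₁h₂ = E₂(1 + λh₁) → λ(E₁h₂ − E₂h₁) = E₂ → λ = E₂/(E₁h₂ − E₂h₁).
λ = 9.1/(18×33 − 9.1×14) = 9.1/466.6 = 0.0195 per s.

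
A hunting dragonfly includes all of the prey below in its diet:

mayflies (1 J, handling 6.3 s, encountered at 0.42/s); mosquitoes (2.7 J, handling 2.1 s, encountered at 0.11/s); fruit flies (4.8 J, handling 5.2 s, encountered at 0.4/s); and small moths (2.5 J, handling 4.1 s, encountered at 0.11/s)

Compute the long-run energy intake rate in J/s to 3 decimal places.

0.454 J/s

R = Σλ_iE_i / (1 + Σλ_ih_i)
Numerator: 0.42×1 + 0.11×2.7 + 0.4×4.8 + 0.11×2.5 = 2.912
Denominator: 1 + 0.42×6.3 + 0.11×2.1 + 0.4×5.2 + 0.11×4.1 = 6.408
R = 2.912/6.408 = 0.4544 J/s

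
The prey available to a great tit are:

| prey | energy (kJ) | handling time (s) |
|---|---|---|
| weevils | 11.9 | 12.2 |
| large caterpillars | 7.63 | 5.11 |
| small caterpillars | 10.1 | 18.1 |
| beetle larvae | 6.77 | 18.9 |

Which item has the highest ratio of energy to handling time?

Profitability E/h (kJ/s): weevils = 11.9/12.2 = 0.975, large caterpillars = 7.63/5.11 = 1.49, small caterpillars = 10.1/18.1 = 0.558, beetle larvae = 6.77/18.9 = 0.358.
Ranked: large caterpillars > weevils > small caterpillars > beetle larvae.

large caterpillars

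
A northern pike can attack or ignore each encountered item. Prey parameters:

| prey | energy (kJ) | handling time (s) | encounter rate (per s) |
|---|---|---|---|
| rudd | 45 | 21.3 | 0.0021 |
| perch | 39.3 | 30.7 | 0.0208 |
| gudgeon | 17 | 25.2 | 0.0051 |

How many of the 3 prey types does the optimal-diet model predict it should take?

Profitabilities (E/h, kJ/s): rudd 2.11, perch 1.28, gudgeon 0.675. Add prey in this order while the next type's profitability exceeds the intake rate on those already taken.
Rate on top 1: 0.09045. perch: 1.28 > 0.09045 → include.
Rate on top 2: 0.5418. gudgeon: 0.675 > 0.5418 → include.
Optimal diet: rudd, perch, gudgeon — 3 of 3 types.

3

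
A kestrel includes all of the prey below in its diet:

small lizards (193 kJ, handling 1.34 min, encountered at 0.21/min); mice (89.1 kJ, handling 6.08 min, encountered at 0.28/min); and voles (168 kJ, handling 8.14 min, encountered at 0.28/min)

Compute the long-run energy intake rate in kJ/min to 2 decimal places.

21.38 kJ/min

R = Σλ_iE_i / (1 + Σλ_ih_i)
Numerator: 0.21×193 + 0.28×89.1 + 0.28×168 = 112.5
Denominator: 1 + 0.21×1.34 + 0.28×6.08 + 0.28×8.14 = 5.263
R = 112.5/5.263 = 21.38 kJ/min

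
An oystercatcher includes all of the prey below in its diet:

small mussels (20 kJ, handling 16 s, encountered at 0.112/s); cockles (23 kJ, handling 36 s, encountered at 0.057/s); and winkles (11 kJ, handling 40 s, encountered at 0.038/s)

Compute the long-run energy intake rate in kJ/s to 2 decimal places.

R = (0.112×20 + 0.057×23 + 0.038×11) / (1 + 0.112×16 + 0.057×36 + 0.038×40) = 3.969/6.364 = 0.6237 kJ/s.

0.62 kJ/s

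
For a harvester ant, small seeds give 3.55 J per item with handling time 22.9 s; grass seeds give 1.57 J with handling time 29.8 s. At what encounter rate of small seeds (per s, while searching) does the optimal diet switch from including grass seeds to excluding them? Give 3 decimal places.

The zero-one rule: include grass seeds iff E₂/h₂ > λE₁/(1+λh₁). Equality gives the switch point.
λE₁h₂ = E₂ + λE₂h₁ ⇒ λ = E₂/(E₁h₂ − E₂h₁) = 1.57/(105.8 − 35.95) = 0.02248 per s.

0.022 per s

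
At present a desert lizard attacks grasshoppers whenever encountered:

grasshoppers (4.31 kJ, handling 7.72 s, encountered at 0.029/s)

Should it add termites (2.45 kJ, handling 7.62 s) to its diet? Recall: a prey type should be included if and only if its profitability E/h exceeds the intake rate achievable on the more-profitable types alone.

Yes

Current rate: (0.029×4.31)/(1 + 0.029×7.72) = 0.1021 kJ/s.
Profitability of termites: 2.45/7.62 = 0.3215 kJ/s.
0.3215 > 0.1021, so adding termites raises the average — include it.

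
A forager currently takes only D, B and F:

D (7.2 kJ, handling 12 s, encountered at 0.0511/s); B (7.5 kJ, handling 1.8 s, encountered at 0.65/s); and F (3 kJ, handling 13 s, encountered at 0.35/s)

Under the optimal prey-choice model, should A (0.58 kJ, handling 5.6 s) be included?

No

Intake rate on the current diet: R = (0.0511×7.2 + 0.65×7.5 + 0.35×3) / (1 + 0.0511×12 + 0.65×1.8 + 0.35×13) = 6.293/7.333 = 0.8581 kJ/s.
Profitability of A: 0.58/5.6 = 0.1036 kJ/s.
0.1036 < 0.8581, so adding A would lower the average — exclude it.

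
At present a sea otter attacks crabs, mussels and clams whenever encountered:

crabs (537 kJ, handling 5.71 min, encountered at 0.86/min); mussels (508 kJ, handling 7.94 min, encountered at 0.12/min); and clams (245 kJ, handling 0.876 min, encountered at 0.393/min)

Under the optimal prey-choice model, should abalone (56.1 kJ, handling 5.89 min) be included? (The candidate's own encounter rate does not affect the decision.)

No

Current rate: (0.86×537 + 0.12×508 + 0.393×245)/(1 + 0.86×5.71 + 0.12×7.94 + 0.393×0.876) = 85.89 kJ/min.
Profitability of abalone: 56.1/5.89 = 9.525 kJ/min.
Since 9.525 < R, time spent handling abalone is better spent searching.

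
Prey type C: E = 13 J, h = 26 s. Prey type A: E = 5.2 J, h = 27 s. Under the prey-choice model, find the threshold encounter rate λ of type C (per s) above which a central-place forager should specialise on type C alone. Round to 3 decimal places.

0.024 per s

Drop type A once their profitability E₂/h₂ falls below the rate achievable on type C alone: E₂/h₂ = λE₁/(1 + λh₁).
Solve for λ: λE₁h₂ = E₂(1 + λh₁) → λ(E₁h₂ − E₂h₁) = E₂ → λ = E₂/(E₁h₂ − E₂h₁).
λ = 5.2/(13×27 − 5.2×26) = 5.2/215.8 = 0.0241 per s.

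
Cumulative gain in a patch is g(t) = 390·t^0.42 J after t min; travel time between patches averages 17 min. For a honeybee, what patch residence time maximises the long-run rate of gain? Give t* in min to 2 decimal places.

Maximise g(t)/(T+t): set derivative to zero → g'(t)(T+t) = g(t).
g'(t) = 0.42·390·t^-0.58. Setting 0.42·390·t^-0.58 = 390·t^0.42/(17+t) gives 0.42(17+t) = t, so 0.58·t = 0.42×17.
t* = 0.42×17/0.58 = 12.31 min.

12.31 min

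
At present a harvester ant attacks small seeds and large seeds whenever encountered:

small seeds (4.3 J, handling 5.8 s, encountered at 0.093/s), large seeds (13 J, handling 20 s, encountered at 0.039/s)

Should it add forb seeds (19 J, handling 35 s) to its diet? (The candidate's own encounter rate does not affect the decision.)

Yes

On small seeds and large seeds alone, R = ΣλE/(1+Σλh) = 0.9069/2.319 = 0.391 J/s.
forb seeds: E/h = 19/35 = 0.5429 J/s.
Since 0.5429 > R, including forb seeds increases the long-run rate.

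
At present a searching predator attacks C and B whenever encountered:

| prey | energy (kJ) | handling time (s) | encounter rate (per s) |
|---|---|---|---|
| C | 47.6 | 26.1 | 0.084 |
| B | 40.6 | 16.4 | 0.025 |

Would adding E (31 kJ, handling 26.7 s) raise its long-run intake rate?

Intake rate on the current diet: R = (0.084×47.6 + 0.025×40.6) / (1 + 0.084×26.1 + 0.025×16.4) = 5.013/3.602 = 1.392 kJ/s.
E: E/h = 31/26.7 = 1.161 kJ/s.
Since 1.161 < R, time spent handling E is better spent searching.

No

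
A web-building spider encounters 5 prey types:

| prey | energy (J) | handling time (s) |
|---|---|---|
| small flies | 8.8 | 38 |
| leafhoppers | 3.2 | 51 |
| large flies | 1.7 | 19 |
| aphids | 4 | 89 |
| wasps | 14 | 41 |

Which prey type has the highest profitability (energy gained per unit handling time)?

In descending order of E/h:
wasps: 14/41 = 0.341 J/s
small flies: 8.8/38 = 0.232 J/s
large flies: 1.7/19 = 0.0895 J/s
leafhoppers: 3.2/51 = 0.0627 J/s
aphids: 4/89 = 0.0449 J/s

wasps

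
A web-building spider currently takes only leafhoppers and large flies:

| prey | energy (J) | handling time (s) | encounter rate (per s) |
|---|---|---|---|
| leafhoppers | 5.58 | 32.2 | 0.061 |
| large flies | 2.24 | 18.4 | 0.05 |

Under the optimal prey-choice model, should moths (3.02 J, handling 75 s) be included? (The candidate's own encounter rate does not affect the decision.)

On leafhoppers and large flies alone, R = ΣλE/(1+Σλh) = 0.4524/3.884 = 0.1165 J/s.
moths: E/h = 3.02/75 = 0.04027 J/s.
Since 0.04027 < R, time spent handling moths is better spent searching.

No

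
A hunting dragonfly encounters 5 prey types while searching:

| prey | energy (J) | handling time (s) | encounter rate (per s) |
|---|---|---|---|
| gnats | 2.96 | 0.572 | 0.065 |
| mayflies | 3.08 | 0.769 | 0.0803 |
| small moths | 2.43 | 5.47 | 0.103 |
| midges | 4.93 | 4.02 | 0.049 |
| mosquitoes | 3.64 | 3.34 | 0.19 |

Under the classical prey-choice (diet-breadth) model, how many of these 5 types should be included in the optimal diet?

Profitabilities (E/h, J/s): gnats 5.17, mayflies 4.01, midges 1.23, mosquitoes 1.09, small moths 0.444. Add prey in this order while the next type's profitability exceeds the intake rate on those already taken.
Rate on top 1: 0.1855. mayflies: 4.01 > 0.1855 → include.
Rate on top 2: 0.4001. midges: 1.23 > 0.4001 → include.
Rate on top 3: 0.5257. mosquitoes: 1.09 > 0.5257 → include.
Rate on top 4: 0.7112. small moths: 0.444 < 0.7112 → exclude; stop.
Optimal diet: gnats, mayflies, midges, mosquitoes — 4 of 5 types.

4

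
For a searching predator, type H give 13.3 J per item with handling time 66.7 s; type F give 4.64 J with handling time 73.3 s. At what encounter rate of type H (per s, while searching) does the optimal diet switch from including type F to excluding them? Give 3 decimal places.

At the threshold, the rate on type H alone equals the profitability of type F: λ·13.3/(1 + λ·66.7) = 4.64/73.3 = 0.0633.
Rearranging, λ(13.3 − 0.0633×66.7) = 0.0633, so λ = 0.0633/9.078 = 0.006973 per s.

0.007 per s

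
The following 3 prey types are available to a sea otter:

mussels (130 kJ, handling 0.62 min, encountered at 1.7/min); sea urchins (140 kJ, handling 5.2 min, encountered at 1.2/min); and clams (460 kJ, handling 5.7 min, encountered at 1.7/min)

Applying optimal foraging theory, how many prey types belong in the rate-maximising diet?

1

E/h in descending order: mussels 210, clams 80.7, sea urchins 26.9 kJ/min. The optimal diet is the largest prefix of this list for which every included type satisfies E_i/h_i > R on the types above it.
Rate on top 1: 107.6. clams: 80.7 < 107.6 → exclude; stop.
Optimal diet: mussels — 1 of 3 types.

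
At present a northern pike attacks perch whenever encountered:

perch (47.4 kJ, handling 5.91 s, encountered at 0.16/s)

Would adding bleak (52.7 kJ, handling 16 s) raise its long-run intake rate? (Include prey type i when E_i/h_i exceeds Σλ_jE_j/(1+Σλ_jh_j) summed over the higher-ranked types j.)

No

Current rate: (0.16×47.4)/(1 + 0.16×5.91) = 3.898 kJ/s.
Profitability of bleak: 52.7/16 = 3.294 kJ/s.
Since 3.294 < R, time spent handling bleak is better spent searching.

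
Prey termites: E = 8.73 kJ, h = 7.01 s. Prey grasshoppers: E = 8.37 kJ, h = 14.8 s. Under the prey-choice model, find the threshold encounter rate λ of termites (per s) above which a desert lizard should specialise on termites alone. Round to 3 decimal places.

0.119 per s

Drop grasshoppers once their profitability E₂/h₂ falls below the rate achievable on termites alone: E₂/h₂ = λE₁/(1 + λh₁).
Solve for λ: λE₁h₂ = E₂(1 + λh₁) → λ(E₁h₂ − E₂h₁) = E₂ → λ = E₂/(E₁h₂ − E₂h₁).
λ = 8.37/(8.73×14.8 − 8.37×7.01) = 8.37/70.53 = 0.1187 per s.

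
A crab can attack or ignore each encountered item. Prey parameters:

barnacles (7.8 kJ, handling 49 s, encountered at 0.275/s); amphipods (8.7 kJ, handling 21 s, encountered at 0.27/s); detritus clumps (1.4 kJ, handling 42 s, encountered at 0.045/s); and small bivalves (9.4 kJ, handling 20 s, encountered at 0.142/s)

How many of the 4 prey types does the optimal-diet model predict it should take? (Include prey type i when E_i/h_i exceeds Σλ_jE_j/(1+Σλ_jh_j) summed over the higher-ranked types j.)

Rank by E/h (kJ/s): small bivalves 0.47, amphipods 0.414, barnacles 0.159, detritus clumps 0.0333. Include each in turn until the next type's E/h falls below the running intake rate.
Rate on top 1: 0.3476. amphipods: 0.414 > 0.3476 → include.
Rate on top 2: 0.3874. barnacles: 0.159 < 0.3874 → exclude; stop.
Optimal diet: small bivalves, amphipods — 2 of 4 types.

2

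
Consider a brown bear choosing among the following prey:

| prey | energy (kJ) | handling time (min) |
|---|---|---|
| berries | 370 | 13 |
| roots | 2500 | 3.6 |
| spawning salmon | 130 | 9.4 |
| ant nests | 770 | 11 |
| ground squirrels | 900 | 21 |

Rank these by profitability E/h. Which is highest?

roots

Profitability E/h (kJ/min): berries = 370/13 = 28.5, roots = 2500/3.6 = 694, spawning salmon = 130/9.4 = 13.8, ant nests = 770/11 = 70, ground squirrels = 900/21 = 42.9.
Ranked: roots > ant nests > ground squirrels > berries > spawning salmon.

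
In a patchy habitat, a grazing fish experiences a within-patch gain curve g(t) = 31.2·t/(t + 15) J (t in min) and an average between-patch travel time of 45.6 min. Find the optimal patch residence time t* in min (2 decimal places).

By the marginal value theorem, leave when the instantaneous gain rate g'(t) equals the habitat-wide average g(t)/(T + t).
g'(t) = 31.2·15/(t + 15)². Setting 31.2·15/(t+15)² = 31.2t/[(t+15)(45.6+t)] gives 15(45.6+t) = t(t+15), so t² = 15×45.6 = 684.
t* = √684 = 26.15 min.

26.15 min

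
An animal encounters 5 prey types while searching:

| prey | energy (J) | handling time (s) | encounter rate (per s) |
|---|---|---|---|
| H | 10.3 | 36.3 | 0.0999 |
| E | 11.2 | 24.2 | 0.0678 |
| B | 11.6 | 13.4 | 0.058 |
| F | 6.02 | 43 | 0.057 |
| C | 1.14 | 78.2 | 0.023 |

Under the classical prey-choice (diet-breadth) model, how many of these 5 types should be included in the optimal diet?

2

Profitabilities (E/h, J/s): B 0.866, E 0.463, H 0.284, F 0.14, C 0.0146. Add prey in this order while the next type's profitability exceeds the intake rate on those already taken.
Rate on top 1: 0.3786. E: 0.463 > 0.3786 → include.
Rate on top 2: 0.419. H: 0.284 < 0.419 → exclude; stop.
Optimal diet: B, E — 2 of 5 types.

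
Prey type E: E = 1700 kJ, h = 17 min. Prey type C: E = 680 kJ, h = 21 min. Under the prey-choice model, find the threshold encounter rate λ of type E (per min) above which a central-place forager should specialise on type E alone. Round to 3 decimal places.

Drop type C once their profitability E₂/h₂ falls below the rate achievable on type E alone: E₂/h₂ = λE₁/(1 + λh₁).
Solve for λ: λE₁h₂ = E₂(1 + λh₁) → λ(E₁h₂ − E₂h₁) = E₂ → λ = E₂/(E₁h₂ − E₂h₁).
λ = 680/(1700×21 − 680×17) = 680/2.414e+04 = 0.02817 per min.

0.028 per min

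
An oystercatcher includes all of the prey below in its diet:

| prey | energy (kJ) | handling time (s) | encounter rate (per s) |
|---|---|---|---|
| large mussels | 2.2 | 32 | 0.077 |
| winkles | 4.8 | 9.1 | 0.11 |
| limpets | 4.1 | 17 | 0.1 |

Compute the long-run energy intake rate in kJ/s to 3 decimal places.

0.180 kJ/s

R = Σλ_iE_i / (1 + Σλ_ih_i)
Numerator: 0.077×2.2 + 0.11×4.8 + 0.1×4.1 = 1.107
Denominator: 1 + 0.077×32 + 0.11×9.1 + 0.1×17 = 6.165
R = 1.107/6.165 = 0.1796 kJ/s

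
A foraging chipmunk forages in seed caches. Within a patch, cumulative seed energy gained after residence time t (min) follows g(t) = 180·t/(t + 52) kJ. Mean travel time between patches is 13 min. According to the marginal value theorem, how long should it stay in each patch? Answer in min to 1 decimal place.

26.0 min

Optimal t* satisfies g'(t*) = g(t*)/(T + t*).
g'(t) = 180·52/(t + 52)². Setting 180·52/(t+52)² = 180t/[(t+52)(13+t)] gives 52(13+t) = t(t+52), so t² = 52×13 = 676.
t* = √676 = 26 min.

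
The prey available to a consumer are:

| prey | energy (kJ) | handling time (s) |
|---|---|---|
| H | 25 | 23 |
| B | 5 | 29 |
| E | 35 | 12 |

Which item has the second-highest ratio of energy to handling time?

In descending order of E/h:
E: 35/12 = 2.92 kJ/s
H: 25/23 = 1.09 kJ/s
B: 5/29 = 0.172 kJ/s

H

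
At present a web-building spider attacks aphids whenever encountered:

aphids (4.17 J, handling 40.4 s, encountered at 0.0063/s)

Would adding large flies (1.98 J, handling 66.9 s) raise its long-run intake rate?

Current rate: (0.0063×4.17)/(1 + 0.0063×40.4) = 0.02094 J/s.
large flies: E/h = 1.98/66.9 = 0.0296 J/s.
Since 0.0296 > R, including large flies increases the long-run rate.

Yes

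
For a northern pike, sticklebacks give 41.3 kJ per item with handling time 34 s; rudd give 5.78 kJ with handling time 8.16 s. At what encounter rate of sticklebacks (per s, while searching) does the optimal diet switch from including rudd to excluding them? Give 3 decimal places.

Drop rudd once their profitability E₂/h₂ falls below the rate achievable on sticklebacks alone: E₂/h₂ = λE₁/(1 + λh₁).
Solve for λ: λE₁h₂ = E₂(1 + λh₁) → λ(E₁h₂ − E₂h₁) = E₂ → λ = E₂/(E₁h₂ − E₂h₁).
λ = 5.78/(41.3×8.16 − 5.78×34) = 5.78/140.5 = 0.04114 per s.

0.041 per s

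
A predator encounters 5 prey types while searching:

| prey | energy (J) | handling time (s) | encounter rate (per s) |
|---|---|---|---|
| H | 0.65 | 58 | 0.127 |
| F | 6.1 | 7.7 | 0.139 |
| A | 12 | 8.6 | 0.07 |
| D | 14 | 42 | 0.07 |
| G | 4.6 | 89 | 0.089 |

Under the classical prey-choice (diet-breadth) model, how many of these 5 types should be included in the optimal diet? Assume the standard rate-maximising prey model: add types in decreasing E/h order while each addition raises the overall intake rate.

Rank by E/h (J/s): A 1.4, F 0.792, D 0.333, G 0.0517, H 0.0112. Include each in turn until the next type's E/h falls below the running intake rate.
Rate on top 1: 0.5243. F: 0.792 > 0.5243 → include.
Rate on top 2: 0.6316. D: 0.333 < 0.6316 → exclude; stop.
Optimal diet: A, F — 2 of 5 types.

2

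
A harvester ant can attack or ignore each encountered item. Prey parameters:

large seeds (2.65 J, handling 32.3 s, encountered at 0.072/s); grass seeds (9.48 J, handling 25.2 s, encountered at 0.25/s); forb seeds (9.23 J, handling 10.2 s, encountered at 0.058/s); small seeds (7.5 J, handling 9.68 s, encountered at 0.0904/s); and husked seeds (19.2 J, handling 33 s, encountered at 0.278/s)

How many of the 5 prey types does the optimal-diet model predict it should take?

3

Rank by E/h (J/s): forb seeds 0.905, small seeds 0.775, husked seeds 0.582, grass seeds 0.376, large seeds 0.082. Include each in turn until the next type's E/h falls below the running intake rate.
Rate on top 1: 0.3364. small seeds: 0.775 > 0.3364 → include.
Rate on top 2: 0.4919. husked seeds: 0.582 > 0.4919 → include.
Rate on top 3: 0.5628. grass seeds: 0.376 < 0.5628 → exclude; stop.
Optimal diet: forb seeds, small seeds, husked seeds — 3 of 5 types.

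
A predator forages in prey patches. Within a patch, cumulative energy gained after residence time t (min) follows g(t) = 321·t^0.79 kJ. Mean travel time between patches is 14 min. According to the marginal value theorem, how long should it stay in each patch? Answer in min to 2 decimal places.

52.67 min

Maximise g(t)/(T+t): set derivative to zero → g'(t)(T+t) = g(t).
g'(t) = 0.79·321·t^-0.21. Setting 0.79·321·t^-0.21 = 321·t^0.79/(14+t) gives 0.79(14+t) = t, so 0.21·t = 0.79×14.
t* = 0.79×14/0.21 = 52.67 min.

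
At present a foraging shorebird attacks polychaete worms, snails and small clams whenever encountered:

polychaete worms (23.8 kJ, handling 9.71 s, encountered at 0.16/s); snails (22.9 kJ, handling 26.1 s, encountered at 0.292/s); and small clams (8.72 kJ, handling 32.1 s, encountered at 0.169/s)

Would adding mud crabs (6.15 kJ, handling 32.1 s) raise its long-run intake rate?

No

On polychaete worms, snails and small clams alone, R = ΣλE/(1+Σλh) = 11.97/15.6 = 0.7672 kJ/s.
Profitability of mud crabs: 6.15/32.1 = 0.1916 kJ/s.
0.1916 < 0.7672, so adding mud crabs would lower the average — exclude it.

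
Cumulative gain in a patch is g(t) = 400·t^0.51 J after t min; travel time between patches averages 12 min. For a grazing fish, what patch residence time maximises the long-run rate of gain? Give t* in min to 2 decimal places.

12.49 min

Maximise g(t)/(T+t): set derivative to zero → g'(t)(T+t) = g(t).
g'(t) = 0.51·400·t^-0.49. Setting 0.51·400·t^-0.49 = 400·t^0.51/(12+t) gives 0.51(12+t) = t, so 0.49·t = 0.51×12.
t* = 0.51×12/0.49 = 12.49 min.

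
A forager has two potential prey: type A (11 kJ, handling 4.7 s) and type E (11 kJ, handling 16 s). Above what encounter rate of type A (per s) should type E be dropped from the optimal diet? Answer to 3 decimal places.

0.088 per s

Drop type E once their profitability E₂/h₂ falls below the rate achievable on type A alone: E₂/h₂ = λE₁/(1 + λh₁).
Solve for λ: λE₁h₂ = E₂(1 + λh₁) → λ(E₁h₂ − E₂h₁) = E₂ → λ = E₂/(E₁h₂ − E₂h₁).
λ = 11/(11×16 − 11×4.7) = 11/124.3 = 0.0885 per s.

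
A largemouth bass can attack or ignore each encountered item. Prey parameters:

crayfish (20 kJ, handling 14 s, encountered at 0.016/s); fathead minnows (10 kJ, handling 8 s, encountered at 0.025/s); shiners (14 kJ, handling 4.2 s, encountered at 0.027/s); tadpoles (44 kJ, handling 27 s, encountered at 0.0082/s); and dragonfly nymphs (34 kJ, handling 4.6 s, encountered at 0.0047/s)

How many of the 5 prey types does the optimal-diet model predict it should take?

5

E/h in descending order: dragonfly nymphs 7.39, shiners 3.33, tadpoles 1.63, crayfish 1.43, fathead minnows 1.25 kJ/s. The optimal diet is the largest prefix of this list for which every included type satisfies E_i/h_i > R on the types above it.
Rate on top 1: 0.1564. shiners: 3.33 > 0.1564 → include.
Rate on top 2: 0.4738. tadpoles: 1.63 > 0.4738 → include.
Rate on top 3: 0.6625. crayfish: 1.43 > 0.6625 → include.
Rate on top 4: 0.7711. fathead minnows: 1.25 > 0.7711 → include.
Optimal diet: dragonfly nymphs, shiners, tadpoles, crayfish, fathead minnows — 5 of 5 types.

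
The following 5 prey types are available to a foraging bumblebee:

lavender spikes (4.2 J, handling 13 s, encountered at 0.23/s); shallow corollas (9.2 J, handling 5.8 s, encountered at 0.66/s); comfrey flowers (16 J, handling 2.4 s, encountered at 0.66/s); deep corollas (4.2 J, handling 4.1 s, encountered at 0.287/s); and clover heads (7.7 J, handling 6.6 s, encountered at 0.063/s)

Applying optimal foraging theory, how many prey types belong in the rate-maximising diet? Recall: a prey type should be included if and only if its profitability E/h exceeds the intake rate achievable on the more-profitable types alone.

Profitabilities (E/h, J/s): comfrey flowers 6.67, shallow corollas 1.59, clover heads 1.17, deep corollas 1.02, lavender spikes 0.323. Add prey in this order while the next type's profitability exceeds the intake rate on those already taken.
Rate on top 1: 4.087. shallow corollas: 1.59 < 4.087 → exclude; stop.
Optimal diet: comfrey flowers — 1 of 5 types.

1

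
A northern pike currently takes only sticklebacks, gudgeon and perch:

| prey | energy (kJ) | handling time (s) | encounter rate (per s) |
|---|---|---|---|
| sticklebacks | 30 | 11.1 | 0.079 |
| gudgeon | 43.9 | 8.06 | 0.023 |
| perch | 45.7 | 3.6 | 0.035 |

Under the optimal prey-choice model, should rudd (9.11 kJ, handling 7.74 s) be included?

No

On sticklebacks, gudgeon and perch alone, R = ΣλE/(1+Σλh) = 4.979/2.188 = 2.275 kJ/s.
Profitability of rudd: 9.11/7.74 = 1.177 kJ/s.
Since 1.177 < R, time spent handling rudd is better spent searching.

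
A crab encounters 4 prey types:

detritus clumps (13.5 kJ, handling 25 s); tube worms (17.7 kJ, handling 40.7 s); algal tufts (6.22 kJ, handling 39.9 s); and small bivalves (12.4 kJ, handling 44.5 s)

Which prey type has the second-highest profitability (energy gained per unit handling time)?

tube worms

In descending order of E/h:
detritus clumps: 13.5/25 = 0.54 kJ/s
tube worms: 17.7/40.7 = 0.435 kJ/s
small bivalves: 12.4/44.5 = 0.279 kJ/s
algal tufts: 6.22/39.9 = 0.156 kJ/s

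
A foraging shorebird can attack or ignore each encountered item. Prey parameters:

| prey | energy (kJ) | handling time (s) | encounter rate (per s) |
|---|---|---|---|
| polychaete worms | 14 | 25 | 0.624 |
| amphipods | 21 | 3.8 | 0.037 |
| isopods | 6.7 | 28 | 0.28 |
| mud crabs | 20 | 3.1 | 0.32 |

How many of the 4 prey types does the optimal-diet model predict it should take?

2

E/h in descending order: mud crabs 6.45, amphipods 5.53, polychaete worms 0.56, isopods 0.239 kJ/s. The optimal diet is the largest prefix of this list for which every included type satisfies E_i/h_i > R on the types above it.
Rate on top 1: 3.213. amphipods: 5.53 > 3.213 → include.
Rate on top 2: 3.365. polychaete worms: 0.56 < 3.365 → exclude; stop.
Optimal diet: mud crabs, amphipods — 2 of 4 types.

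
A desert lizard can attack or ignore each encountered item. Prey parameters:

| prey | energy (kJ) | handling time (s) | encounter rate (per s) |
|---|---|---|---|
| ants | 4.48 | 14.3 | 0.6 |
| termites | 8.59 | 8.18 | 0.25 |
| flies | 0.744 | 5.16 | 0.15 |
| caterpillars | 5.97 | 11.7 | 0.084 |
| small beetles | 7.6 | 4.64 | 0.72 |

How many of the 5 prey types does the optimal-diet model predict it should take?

Profitabilities (E/h, kJ/s): small beetles 1.64, termites 1.05, caterpillars 0.51, ants 0.313, flies 0.144. Add prey in this order while the next type's profitability exceeds the intake rate on those already taken.
Rate on top 1: 1.261. termites: 1.05 < 1.261 → exclude; stop.
Optimal diet: small beetles — 1 of 5 types.

1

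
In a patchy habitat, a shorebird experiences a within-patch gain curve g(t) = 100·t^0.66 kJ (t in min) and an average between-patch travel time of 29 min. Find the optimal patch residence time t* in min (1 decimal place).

56.3 min

Optimal t* satisfies g'(t*) = g(t*)/(T + t*).
g'(t) = 0.66·100·t^-0.34. Setting 0.66·100·t^-0.34 = 100·t^0.66/(29+t) gives 0.66(29+t) = t, so 0.34·t = 0.66×29.
t* = 0.66×29/0.34 = 56.29 min.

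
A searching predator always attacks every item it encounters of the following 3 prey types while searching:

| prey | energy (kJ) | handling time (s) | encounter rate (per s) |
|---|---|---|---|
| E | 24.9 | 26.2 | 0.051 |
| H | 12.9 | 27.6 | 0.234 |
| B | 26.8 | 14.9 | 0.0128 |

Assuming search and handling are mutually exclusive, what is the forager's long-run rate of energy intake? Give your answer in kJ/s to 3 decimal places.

R = (0.051×24.9 + 0.234×12.9 + 0.0128×26.8) / (1 + 0.051×26.2 + 0.234×27.6 + 0.0128×14.9) = 4.632/8.985 = 0.5155 kJ/s.

0.515 kJ/s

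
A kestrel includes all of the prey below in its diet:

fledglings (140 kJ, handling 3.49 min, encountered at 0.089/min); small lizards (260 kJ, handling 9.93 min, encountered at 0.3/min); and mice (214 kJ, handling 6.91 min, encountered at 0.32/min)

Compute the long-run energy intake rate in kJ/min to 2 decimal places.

24.45 kJ/min

R = Σλ_iE_i / (1 + Σλ_ih_i)
Numerator: 0.089×140 + 0.3×260 + 0.32×214 = 158.9
Denominator: 1 + 0.089×3.49 + 0.3×9.93 + 0.32×6.91 = 6.501
R = 158.9/6.501 = 24.45 kJ/min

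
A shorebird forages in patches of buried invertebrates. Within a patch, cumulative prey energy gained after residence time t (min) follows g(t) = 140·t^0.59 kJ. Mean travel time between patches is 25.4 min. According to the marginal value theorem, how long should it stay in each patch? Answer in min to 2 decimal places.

36.55 min

By the marginal value theorem, leave when the instantaneous gain rate g'(t) equals the habitat-wide average g(t)/(T + t).
g'(t) = 0.59·140·t^-0.41. Setting 0.59·140·t^-0.41 = 140·t^0.59/(25.4+t) gives 0.59(25.4+t) = t, so 0.41·t = 0.59×25.4.
t* = 0.59×25.4/0.41 = 36.55 min.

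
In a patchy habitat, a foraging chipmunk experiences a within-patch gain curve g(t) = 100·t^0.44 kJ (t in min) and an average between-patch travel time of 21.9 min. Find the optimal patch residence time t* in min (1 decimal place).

17.2 min

By the marginal value theorem, leave when the instantaneous gain rate g'(t) equals the habitat-wide average g(t)/(T + t).
g'(t) = 0.44·100·t^-0.56. Setting 0.44·100·t^-0.56 = 100·t^0.44/(21.9+t) gives 0.44(21.9+t) = t, so 0.56·t = 0.44×21.9.
t* = 0.44×21.9/0.56 = 17.21 min.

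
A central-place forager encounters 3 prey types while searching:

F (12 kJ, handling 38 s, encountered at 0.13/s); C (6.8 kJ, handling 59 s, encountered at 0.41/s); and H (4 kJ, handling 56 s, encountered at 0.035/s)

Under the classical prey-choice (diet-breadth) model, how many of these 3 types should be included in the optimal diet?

1

Rank by E/h (kJ/s): F 0.316, C 0.115, H 0.0714. Include each in turn until the next type's E/h falls below the running intake rate.
Rate on top 1: 0.2626. C: 0.115 < 0.2626 → exclude; stop.
Optimal diet: F — 1 of 3 types.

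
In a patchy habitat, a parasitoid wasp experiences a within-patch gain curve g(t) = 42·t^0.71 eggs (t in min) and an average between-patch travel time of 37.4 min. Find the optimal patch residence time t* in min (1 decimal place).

91.6 min

Maximise g(t)/(T+t): set derivative to zero → g'(t)(T+t) = g(t).
g'(t) = 0.71·42·t^-0.29. Setting 0.71·42·t^-0.29 = 42·t^0.71/(37.4+t) gives 0.71(37.4+t) = t, so 0.29·t = 0.71×37.4.
t* = 0.71×37.4/0.29 = 91.57 min.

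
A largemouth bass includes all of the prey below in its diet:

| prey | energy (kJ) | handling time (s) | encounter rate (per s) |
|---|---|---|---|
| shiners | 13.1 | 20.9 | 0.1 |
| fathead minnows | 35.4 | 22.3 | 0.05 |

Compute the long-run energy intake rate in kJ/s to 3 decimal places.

R = Σλ_iE_i / (1 + Σλ_ih_i)
Numerator: 0.1×13.1 + 0.05×35.4 = 3.08
Denominator: 1 + 0.1×20.9 + 0.05×22.3 = 4.205
R = 3.08/4.205 = 0.7325 kJ/s

0.732 kJ/s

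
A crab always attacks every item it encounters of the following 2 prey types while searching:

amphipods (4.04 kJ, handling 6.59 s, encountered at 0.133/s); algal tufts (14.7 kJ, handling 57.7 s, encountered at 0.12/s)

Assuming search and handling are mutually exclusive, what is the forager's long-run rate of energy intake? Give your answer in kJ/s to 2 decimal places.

0.26 kJ/s

R = (0.133×4.04 + 0.12×14.7) / (1 + 0.133×6.59 + 0.12×57.7) = 2.301/8.8 = 0.2615 kJ/s.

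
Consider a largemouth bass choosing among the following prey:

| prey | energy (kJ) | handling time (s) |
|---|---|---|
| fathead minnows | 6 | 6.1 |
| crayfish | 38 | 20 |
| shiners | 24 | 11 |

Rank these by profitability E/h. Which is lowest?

In descending order of E/h:
shiners: 24/11 = 2.18 kJ/s
crayfish: 38/20 = 1.9 kJ/s
fathead minnows: 6/6.1 = 0.984 kJ/s

fathead minnows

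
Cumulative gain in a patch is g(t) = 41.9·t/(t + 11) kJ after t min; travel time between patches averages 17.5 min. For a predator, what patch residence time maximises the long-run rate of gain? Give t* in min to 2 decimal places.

Optimal t* satisfies g'(t*) = g(t*)/(T + t*).
g'(t) = 41.9·11/(t + 11)². Setting 41.9·11/(t+11)² = 41.9t/[(t+11)(17.5+t)] gives 11(17.5+t) = t(t+11), so t² = 11×17.5 = 192.5.
t* = √192.5 = 13.87 min.

13.87 min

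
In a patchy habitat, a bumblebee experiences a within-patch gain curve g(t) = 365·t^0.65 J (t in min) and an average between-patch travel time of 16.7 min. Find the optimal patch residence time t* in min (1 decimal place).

31.0 min

Maximise g(t)/(T+t): set derivative to zero → g'(t)(T+t) = g(t).
g'(t) = 0.65·365·t^-0.35. Setting 0.65·365·t^-0.35 = 365·t^0.65/(16.7+t) gives 0.65(16.7+t) = t, so 0.35·t = 0.65×16.7.
t* = 0.65×16.7/0.35 = 31.01 min.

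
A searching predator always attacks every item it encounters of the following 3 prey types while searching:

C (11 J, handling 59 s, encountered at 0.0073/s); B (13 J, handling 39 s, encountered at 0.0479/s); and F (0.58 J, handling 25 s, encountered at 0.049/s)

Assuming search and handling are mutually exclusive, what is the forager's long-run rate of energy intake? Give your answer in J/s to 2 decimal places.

R = Σλ_iE_i / (1 + Σλ_ih_i)
Numerator: 0.0073×11 + 0.0479×13 + 0.049×0.58 = 0.7314
Denominator: 1 + 0.0073×59 + 0.0479×39 + 0.049×25 = 4.524
R = 0.7314/4.524 = 0.1617 J/s

0.16 J/s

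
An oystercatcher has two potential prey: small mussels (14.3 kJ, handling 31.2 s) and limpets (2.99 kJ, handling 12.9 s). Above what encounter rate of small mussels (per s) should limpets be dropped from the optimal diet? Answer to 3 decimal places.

0.033 per s

The zero-one rule: include limpets iff E₂/h₂ > λE₁/(1+λh₁). Equality gives the switch point.
λE₁h₂ = E₂ + λE₂h₁ ⇒ λ = E₂/(E₁h₂ − E₂h₁) = 2.99/(184.5 − 93.29) = 0.03279 per s.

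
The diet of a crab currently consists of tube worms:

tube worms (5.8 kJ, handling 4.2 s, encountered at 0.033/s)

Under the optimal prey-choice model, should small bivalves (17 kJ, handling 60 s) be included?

Current rate: (0.033×5.8)/(1 + 0.033×4.2) = 0.1681 kJ/s.
Profitability of small bivalves: 17/60 = 0.2833 kJ/s.
Since 0.2833 > R, including small bivalves increases the long-run rate.

Yes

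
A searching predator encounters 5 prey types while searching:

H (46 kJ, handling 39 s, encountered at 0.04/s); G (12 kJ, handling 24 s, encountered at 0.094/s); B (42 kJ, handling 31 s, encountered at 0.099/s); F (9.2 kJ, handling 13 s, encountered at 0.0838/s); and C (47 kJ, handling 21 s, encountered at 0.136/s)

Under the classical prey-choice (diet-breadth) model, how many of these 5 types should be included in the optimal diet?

1

Rank by E/h (kJ/s): C 2.24, B 1.35, H 1.18, F 0.708, G 0.5. Include each in turn until the next type's E/h falls below the running intake rate.
Rate on top 1: 1.658. B: 1.35 < 1.658 → exclude; stop.
Optimal diet: C — 1 of 5 types.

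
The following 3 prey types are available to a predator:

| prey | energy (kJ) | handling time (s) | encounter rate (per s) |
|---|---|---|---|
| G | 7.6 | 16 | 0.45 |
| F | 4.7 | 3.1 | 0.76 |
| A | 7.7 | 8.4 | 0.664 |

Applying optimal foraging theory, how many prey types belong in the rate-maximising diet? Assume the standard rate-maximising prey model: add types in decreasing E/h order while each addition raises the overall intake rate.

1

Profitabilities (E/h, kJ/s): F 1.52, A 0.917, G 0.475. Add prey in this order while the next type's profitability exceeds the intake rate on those already taken.
Rate on top 1: 1.064. A: 0.917 < 1.064 → exclude; stop.
Optimal diet: F — 1 of 3 types.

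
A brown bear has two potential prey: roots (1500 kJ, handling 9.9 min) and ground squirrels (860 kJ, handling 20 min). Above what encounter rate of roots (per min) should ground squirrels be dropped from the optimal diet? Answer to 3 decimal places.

0.040 per min

Drop ground squirrels once their profitability E₂/h₂ falls below the rate achievable on roots alone: E₂/h₂ = λE₁/(1 + λh₁).
Solve for λ: λE₁h₂ = E₂(1 + λh₁) → λ(E₁h₂ − E₂h₁) = E₂ → λ = E₂/(E₁h₂ − E₂h₁).
λ = 860/(1500×20 − 860×9.9) = 860/2.149e+04 = 0.04003 per min.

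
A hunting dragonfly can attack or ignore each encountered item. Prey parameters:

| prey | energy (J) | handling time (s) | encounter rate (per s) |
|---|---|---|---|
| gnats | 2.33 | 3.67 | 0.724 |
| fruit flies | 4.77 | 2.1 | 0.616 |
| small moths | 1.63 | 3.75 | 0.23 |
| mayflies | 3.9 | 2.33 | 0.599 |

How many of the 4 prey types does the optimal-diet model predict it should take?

2

Rank by E/h (J/s): fruit flies 2.27, mayflies 1.67, gnats 0.635, small moths 0.435. Include each in turn until the next type's E/h falls below the running intake rate.
Rate on top 1: 1.281. mayflies: 1.67 > 1.281 → include.
Rate on top 2: 1.43. gnats: 0.635 < 1.43 → exclude; stop.
Optimal diet: fruit flies, mayflies — 2 of 4 types.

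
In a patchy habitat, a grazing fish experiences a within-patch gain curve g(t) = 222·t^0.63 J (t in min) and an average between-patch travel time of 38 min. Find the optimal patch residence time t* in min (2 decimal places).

Optimal t* satisfies g'(t*) = g(t*)/(T + t*).
g'(t) = 0.63·222·t^-0.37. Setting 0.63·222·t^-0.37 = 222·t^0.63/(38+t) gives 0.63(38+t) = t, so 0.37·t = 0.63×38.
t* = 0.63×38/0.37 = 64.7 min.

64.70 min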